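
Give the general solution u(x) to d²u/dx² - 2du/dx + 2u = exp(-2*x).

Characteristic equation r² - 2r + 2 = 0 has discriminant (-2)² - 4·(2) = -4 < 0, so r = 1 ± i.
Hence u_h = C1*cos(x)*exp(x) + C2*exp(x)*sin(x).
Try u_p = A*exp(-2*x). Substituting into the equation and dividing by exp(-2*x) gives A = 1/10, so u_p = exp(-2*x)/10.

u = exp(-2*x)/10 + C1*cos(x)*exp(x) + C2*exp(x)*sin(x)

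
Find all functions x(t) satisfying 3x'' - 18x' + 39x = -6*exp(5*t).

x = -exp(5*t)/4 + C1*cos(2*t)*exp(3*t) + C2*exp(3*t)*sin(2*t)

Divide through by 3: x'' - 6x' + 13x = -2*exp(5*t).
Characteristic equation r² - 6r + 13 = 0 has discriminant (-6)² - 4·(13) = -16 < 0, so r = 3 ± 2i.
Hence x_h = C1*cos(2*t)*exp(3*t) + C2*exp(3*t)*sin(2*t).
Try x_p = A*exp(5*t). Substituting into the equation and dividing by exp(5*t) gives A = -1/4, so x_p = -exp(5*t)/4.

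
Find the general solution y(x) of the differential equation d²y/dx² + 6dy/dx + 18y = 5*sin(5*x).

Characteristic equation r² + 6r + 18 = 0 has discriminant (6)² - 4·(18) = -36 < 0, so r = -3 ± 3i.
Hence y_h = C1*cos(3*x)*exp(-3*x) + C2*exp(-3*x)*sin(3*x).
Try y_p = A*cos(5*x) + B*sin(5*x). Substituting and equating the coefficients of cos(5x) and sin(5x) gives A = -150/949, B = -35/949, so y_p = -150*cos(5*x)/949 - 35*sin(5*x)/949.

y = -150*cos(5*x)/949 - 35*sin(5*x)/949 + C1*cos(3*x)*exp(-3*x) + C2*exp(-3*x)*sin(3*x)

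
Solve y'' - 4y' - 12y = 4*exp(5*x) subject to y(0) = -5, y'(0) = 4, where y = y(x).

Characteristic equation r² - 4r - 12 = 0 factors as (r + 2)(r - 6) = 0, so r = -2, 6.
Hence y_h = C1*exp(-2*x) + C2*exp(6*x).
Try y_p = A*exp(5*x). Substituting into the equation and dividing by exp(5*x) gives A = -4/7, so y_p = -4*exp(5*x)/7.
General solution: y = -4*exp(5*x)/7 + C1*exp(-2*x) + C2*exp(6*x).
Apply the initial conditions: y(0) = -4/7 + C1 + C2 = -5 and y'(0) = -20/7 - 2*C1 + 6*C2 = 4. Solving gives C1 = -117/28, C2 = -1/4.

y = -117*exp(-2*x)/28 - 4*exp(5*x)/7 - exp(6*x)/4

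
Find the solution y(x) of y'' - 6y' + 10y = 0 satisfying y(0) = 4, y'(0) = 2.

Characteristic equation r² - 6r + 10 = 0 has discriminant (-6)² - 4·(10) = -4 < 0, so r = 3 ± i.
Hence y_h = C1*cos(x)*exp(3*x) + C2*exp(3*x)*sin(x).
Apply the initial conditions: y(0) = C1 = 4 and y'(0) = C2 + 3*C1 = 2. Solving gives C1 = 4, C2 = -10.

y = -10*exp(3*x)*sin(x) + 4*cos(x)*exp(3*x)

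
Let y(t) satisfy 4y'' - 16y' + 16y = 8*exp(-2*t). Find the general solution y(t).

y = exp(-2*t)/8 + C1*exp(2*t) + C2*t*exp(2*t)

Divide through by 4: y'' - 4y' + 4y = 2*exp(-2*t).
Characteristic equation r² - 4r + 4 = 0 has discriminant (-4)² - 4·(4) = 0, so r = 2 is a repeated root.
Hence y_h = (C1 + C2*t)*exp(2*t).
Try y_p = A*exp(-2*t). Substituting into the equation and dividing by exp(-2*t) gives A = 1/8, so y_p = exp(-2*t)/8.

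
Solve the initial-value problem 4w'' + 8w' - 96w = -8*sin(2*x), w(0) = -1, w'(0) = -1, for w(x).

w = -29*exp(-6*x)/100 - 18*exp(4*x)/25 + cos(2*x)/100 + 7*sin(2*x)/100

Divide through by 4: w'' + 2w' - 24w = -2*sin(2*x).
Characteristic equation r² + 2r - 24 = 0 factors as (r + 6)(r - 4) = 0, so r = -6, 4.
Hence w_h = C1*exp(-6*x) + C2*exp(4*x).
Try w_p = A*cos(2*x) + B*sin(2*x). Substituting and equating the coefficients of cos(2x) and sin(2x) gives A = 1/100, B = 7/100, so w_p = cos(2*x)/100 + 7*sin(2*x)/100.
General solution: w = cos(2*x)/100 + 7*sin(2*x)/100 + C1*exp(-6*x) + C2*exp(4*x).
Apply the initial conditions: w(0) = 1/100 + C1 + C2 = -1 and w'(0) = 7/50 - 6*C1 + 4*C2 = -1. Solving gives C1 = -29/100, C2 = -18/25.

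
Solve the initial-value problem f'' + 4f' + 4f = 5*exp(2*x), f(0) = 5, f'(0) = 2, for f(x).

Characteristic equation r² + 4r + 4 = 0 has discriminant (4)² - 4·(4) = 0, so r = -2 is a repeated root.
Hence f_h = (C1 + C2*x)*exp(-2*x).
Try f_p = A*exp(2*x). Substituting into the equation and dividing by exp(2*x) gives A = 5/16, so f_p = 5*exp(2*x)/16.
General solution: f = 5*exp(2*x)/16 + C1*exp(-2*x) + C2*x*exp(-2*x).
Apply the initial conditions: f(0) = 5/16 + C1 = 5 and f'(0) = 5/8 + C2 - 2*C1 = 2. Solving gives C1 = 75/16, C2 = 43/4.

f = 5*exp(2*x)/16 + 75*exp(-2*x)/16 + 43*x*exp(-2*x)/4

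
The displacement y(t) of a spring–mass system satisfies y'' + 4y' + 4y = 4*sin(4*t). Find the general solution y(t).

y = -4*cos(4*t)/25 - 3*sin(4*t)/25 + C1*exp(-2*t) + C2*t*exp(-2*t)

Characteristic equation r² + 4r + 4 = 0 has discriminant (4)² - 4·(4) = 0, so r = -2 is a repeated root.
Hence y_h = (C1 + C2*t)*exp(-2*t).
Try y_p = A*cos(4*t) + B*sin(4*t). Substituting and equating the coefficients of cos(4t) and sin(4t) gives A = -4/25, B = -3/25, so y_p = -4*cos(4*t)/25 - 3*sin(4*t)/25.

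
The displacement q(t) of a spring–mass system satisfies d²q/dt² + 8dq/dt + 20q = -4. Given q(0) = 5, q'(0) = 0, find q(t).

Characteristic equation r² + 8r + 20 = 0 has discriminant (8)² - 4·(20) = -16 < 0, so r = -4 ± 2i.
Hence q_h = C1*cos(2*t)*exp(-4*t) + C2*exp(-4*t)*sin(2*t).
For the particular solution try q_p = A0. Substituting and matching coefficients of each power of t gives A0 = -1/5, so q_p = -1/5.
General solution: q = -1/5 + C1*cos(2*t)*exp(-4*t) + C2*exp(-4*t)*sin(2*t).
Apply the initial conditions: q(0) = -1/5 + C1 = 5 and q'(0) = -4*C1 + 2*C2 = 0. Solving gives C1 = 26/5, C2 = 52/5.

q = -1/5 + 26*cos(2*t)*exp(-4*t)/5 + 52*exp(-4*t)*sin(2*t)/5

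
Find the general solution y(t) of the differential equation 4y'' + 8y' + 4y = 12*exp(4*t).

y = 3*exp(4*t)/25 + C1*exp(-t) + C2*t*exp(-t)

Divide through by 4: y'' + 2y' + y = 3*exp(4*t).
Characteristic equation r² + 2r + 1 = 0 has discriminant (2)² - 4·(1) = 0, so r = -1 is a repeated root.
Hence y_h = (C1 + C2*t)*exp(-t).
Try y_p = A*exp(4*t). Substituting into the equation and dividing by exp(4*t) gives A = 3/25, so y_p = 3*exp(4*t)/25.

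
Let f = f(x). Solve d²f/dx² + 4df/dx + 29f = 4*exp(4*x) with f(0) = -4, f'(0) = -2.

f = 4*exp(4*x)/61 - 634*exp(-2*x)*sin(5*x)/305 - 248*cos(5*x)*exp(-2*x)/61

Characteristic equation r² + 4r + 29 = 0 has discriminant (4)² - 4·(29) = -100 < 0, so r = -2 ± 5i.
Hence f_h = C1*cos(5*x)*exp(-2*x) + C2*exp(-2*x)*sin(5*x).
Try f_p = A*exp(4*x). Substituting into the equation and dividing by exp(4*x) gives A = 4/61, so f_p = 4*exp(4*x)/61.
General solution: f = 4*exp(4*x)/61 + C1*cos(5*x)*exp(-2*x) + C2*exp(-2*x)*sin(5*x).
Apply the initial conditions: f(0) = 4/61 + C1 = -4 and f'(0) = 16/61 - 2*C1 + 5*C2 = -2. Solving gives C1 = -248/61, C2 = -634/305.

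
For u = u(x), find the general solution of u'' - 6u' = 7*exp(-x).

u = C2 + C1*exp(6*x) + exp(-x)

Characteristic equation r² - 6r = 0 factors as (r - 6)r = 0, so r = 6, 0.
Hence u_h = C1*exp(6*x) + C2.
Try u_p = A*exp(-x). Substituting into the equation and dividing by exp(-x) gives A = 1, so u_p = exp(-x).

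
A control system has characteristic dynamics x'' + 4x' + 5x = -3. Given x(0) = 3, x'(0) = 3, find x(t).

Characteristic equation r² + 4r + 5 = 0 has discriminant (4)² - 4·(5) = -4 < 0, so r = -2 ± i.
Hence x_h = C1*cos(t)*exp(-2*t) + C2*exp(-2*t)*sin(t).
For the particular solution try x_p = A0. Substituting and matching coefficients of each power of t gives A0 = -3/5, so x_p = -3/5.
General solution: x = -3/5 + C1*cos(t)*exp(-2*t) + C2*exp(-2*t)*sin(t).
Apply the initial conditions: x(0) = -3/5 + C1 = 3 and x'(0) = C2 - 2*C1 = 3. Solving gives C1 = 18/5, C2 = 51/5.

x = -3/5 + 18*cos(t)*exp(-2*t)/5 + 51*exp(-2*t)*sin(t)/5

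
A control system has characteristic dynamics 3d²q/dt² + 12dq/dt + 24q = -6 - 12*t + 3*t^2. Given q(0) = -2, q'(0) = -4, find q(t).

q = 1/32 - 5*t/8 + t**2/8 - 119*exp(-2*t)*sin(2*t)/32 - 65*cos(2*t)*exp(-2*t)/32

Divide through by 3: q'' + 4q' + 8q = -2 + t^2 - 4*t.
Characteristic equation r² + 4r + 8 = 0 has discriminant (4)² - 4·(8) = -16 < 0, so r = -2 ± 2i.
Hence q_h = C1*cos(2*t)*exp(-2*t) + C2*exp(-2*t)*sin(2*t).
For the particular solution try q_p = A0 + A1*t + A2*t^2. Substituting and matching coefficients of each power of t gives A0 = 1/32, A1 = -5/8, A2 = 1/8, so q_p = 1/32 - 5*t/8 + t^2/8.
General solution: q = 1/32 - 5*t/8 + t^2/8 + C1*cos(2*t)*exp(-2*t) + C2*exp(-2*t)*sin(2*t).
Apply the initial conditions: q(0) = 1/32 + C1 = -2 and q'(0) = -5/8 - 2*C1 + 2*C2 = -4. Solving gives C1 = -65/32, C2 = -119/32.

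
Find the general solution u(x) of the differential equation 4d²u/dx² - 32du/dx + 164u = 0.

Divide through by 4: u'' - 8u' + 41u = 0.
Characteristic equation r² - 8r + 41 = 0 has discriminant (-8)² - 4·(41) = -100 < 0, so r = 4 ± 5i.
Hence u_h = C1*cos(5*x)*exp(4*x) + C2*exp(4*x)*sin(5*x).

u = C1*cos(5*x)*exp(4*x) + C2*exp(4*x)*sin(5*x)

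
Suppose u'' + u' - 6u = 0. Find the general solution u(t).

u = C1*exp(-3*t) + C2*exp(2*t)

Characteristic equation r² + r - 6 = 0 factors as (r + 3)(r - 2) = 0, so r = -3, 2.
Hence u_h = C1*exp(-3*t) + C2*exp(2*t).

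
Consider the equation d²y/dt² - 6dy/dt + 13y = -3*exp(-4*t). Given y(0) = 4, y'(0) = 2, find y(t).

Characteristic equation r² - 6r + 13 = 0 has discriminant (-6)² - 4·(13) = -16 < 0, so r = 3 ± 2i.
Hence y_h = C1*cos(2*t)*exp(3*t) + C2*exp(3*t)*sin(2*t).
Try y_p = A*exp(-4*t). Substituting into the equation and dividing by exp(-4*t) gives A = -3/53, so y_p = -3*exp(-4*t)/53.
General solution: y = -3*exp(-4*t)/53 + C1*cos(2*t)*exp(3*t) + C2*exp(3*t)*sin(2*t).
Apply the initial conditions: y(0) = -3/53 + C1 = 4 and y'(0) = 12/53 + 2*C2 + 3*C1 = 2. Solving gives C1 = 215/53, C2 = -551/106.

y = -3*exp(-4*t)/53 - 551*exp(3*t)*sin(2*t)/106 + 215*cos(2*t)*exp(3*t)/53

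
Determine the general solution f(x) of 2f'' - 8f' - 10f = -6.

Divide through by 2: f'' - 4f' - 5f = -3.
Characteristic equation r² - 4r - 5 = 0 factors as (r + 1)(r - 5) = 0, so r = -1, 5.
Hence f_h = C1*exp(-x) + C2*exp(5*x).
For the particular solution try f_p = A0. Substituting and matching coefficients of each power of x gives A0 = 3/5, so f_p = 3/5.

f = 3/5 + C1*exp(-x) + C2*exp(5*x)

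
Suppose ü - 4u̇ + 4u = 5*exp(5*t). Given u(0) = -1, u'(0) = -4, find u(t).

Characteristic equation r² - 4r + 4 = 0 has discriminant (-4)² - 4·(4) = 0, so r = 2 is a repeated root.
Hence u_h = (C1 + C2*t)*exp(2*t).
Try u_p = A*exp(5*t). Substituting into the equation and dividing by exp(5*t) gives A = 5/9, so u_p = 5*exp(5*t)/9.
General solution: u = 5*exp(5*t)/9 + C1*exp(2*t) + C2*t*exp(2*t).
Apply the initial conditions: u(0) = 5/9 + C1 = -1 and u'(0) = 25/9 + C2 + 2*C1 = -4. Solving gives C1 = -14/9, C2 = -11/3.

u = -14*exp(2*t)/9 + 5*exp(5*t)/9 - 11*t*exp(2*t)/3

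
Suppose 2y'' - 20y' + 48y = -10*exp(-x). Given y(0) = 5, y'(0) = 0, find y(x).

y = -145*exp(6*x)/14 - exp(-x)/7 + 31*exp(4*x)/2

Divide through by 2: y'' - 10y' + 24y = -5*exp(-x).
Characteristic equation r² - 10r + 24 = 0 factors as (r - 6)(r - 4) = 0, so r = 6, 4.
Hence y_h = C1*exp(6*x) + C2*exp(4*x).
Try y_p = A*exp(-x). Substituting into the equation and dividing by exp(-x) gives A = -1/7, so y_p = -exp(-x)/7.
General solution: y = -exp(-x)/7 + C1*exp(6*x) + C2*exp(4*x).
Apply the initial conditions: y(0) = -1/7 + C1 + C2 = 5 and y'(0) = 1/7 + 4*C2 + 6*C1 = 0. Solving gives C1 = -145/14, C2 = 31/2.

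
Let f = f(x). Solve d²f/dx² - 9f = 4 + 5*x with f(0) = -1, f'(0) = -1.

f = -4/9 - 19*exp(3*x)/54 - 11*exp(-3*x)/54 - 5*x/9

Characteristic equation r² - 9 = 0 factors as (r - 3)(r + 3) = 0, so r = 3, -3.
Hence f_h = C1*exp(3*x) + C2*exp(-3*x).
For the particular solution try f_p = A0 + A1*x. Substituting and matching coefficients of each power of x gives A0 = -4/9, A1 = -5/9, so f_p = -4/9 - 5*x/9.
General solution: f = -4/9 - 5*x/9 + C1*exp(3*x) + C2*exp(-3*x).
Apply the initial conditions: f(0) = -4/9 + C1 + C2 = -1 and f'(0) = -5/9 - 3*C2 + 3*C1 = -1. Solving gives C1 = -19/54, C2 = -11/54.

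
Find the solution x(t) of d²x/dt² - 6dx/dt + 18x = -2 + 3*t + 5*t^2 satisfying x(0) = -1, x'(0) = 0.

x = -2/81 + 5*t**2/18 + 19*t/54 - 79*cos(3*t)*exp(3*t)/81 + 139*exp(3*t)*sin(3*t)/162

Characteristic equation r² - 6r + 18 = 0 has discriminant (-6)² - 4·(18) = -36 < 0, so r = 3 ± 3i.
Hence x_h = C1*cos(3*t)*exp(3*t) + C2*exp(3*t)*sin(3*t).
For the particular solution try x_p = A0 + A1*t + A2*t^2. Substituting and matching coefficients of each power of t gives A0 = -2/81, A1 = 19/54, A2 = 5/18, so x_p = -2/81 + 5*t^2/18 + 19*t/54.
General solution: x = -2/81 + 5*t^2/18 + 19*t/54 + C1*cos(3*t)*exp(3*t) + C2*exp(3*t)*sin(3*t).
Apply the initial conditions: x(0) = -2/81 + C1 = -1 and x'(0) = 19/54 + 3*C1 + 3*C2 = 0. Solving gives C1 = -79/81, C2 = 139/162.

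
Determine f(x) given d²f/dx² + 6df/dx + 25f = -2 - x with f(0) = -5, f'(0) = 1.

Characteristic equation r² + 6r + 25 = 0 has discriminant (6)² - 4·(25) = -64 < 0, so r = -3 ± 4i.
Hence f_h = C1*cos(4*x)*exp(-3*x) + C2*exp(-3*x)*sin(4*x).
For the particular solution try f_p = A0 + A1*x. Substituting and matching coefficients of each power of x gives A0 = -44/625, A1 = -1/25, so f_p = -44/625 - x/25.
General solution: f = -44/625 - x/25 + C1*cos(4*x)*exp(-3*x) + C2*exp(-3*x)*sin(4*x).
Apply the initial conditions: f(0) = -44/625 + C1 = -5 and f'(0) = -1/25 - 3*C1 + 4*C2 = 1. Solving gives C1 = -3081/625, C2 = -8593/2500.

f = -44/625 - x/25 - 8593*exp(-3*x)*sin(4*x)/2500 - 3081*cos(4*x)*exp(-3*x)/625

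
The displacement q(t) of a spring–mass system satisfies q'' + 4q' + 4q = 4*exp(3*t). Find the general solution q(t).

q = 4*exp(3*t)/25 + C1*exp(-2*t) + C2*t*exp(-2*t)

Characteristic equation r² + 4r + 4 = 0 has discriminant (4)² - 4·(4) = 0, so r = -2 is a repeated root.
Hence q_h = (C1 + C2*t)*exp(-2*t).
Try q_p = A*exp(3*t). Substituting into the equation and dividing by exp(3*t) gives A = 4/25, so q_p = 4*exp(3*t)/25.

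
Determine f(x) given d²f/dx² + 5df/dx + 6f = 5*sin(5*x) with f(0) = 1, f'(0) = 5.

f = -263*exp(-3*x)/34 - 125*cos(5*x)/986 - 95*sin(5*x)/986 + 257*exp(-2*x)/29

Characteristic equation r² + 5r + 6 = 0 factors as (r + 2)(r + 3) = 0, so r = -2, -3.
Hence f_h = C1*exp(-2*x) + C2*exp(-3*x).
Try f_p = A*cos(5*x) + B*sin(5*x). Substituting and equating the coefficients of cos(5x) and sin(5x) gives A = -125/986, B = -95/986, so f_p = -125*cos(5*x)/986 - 95*sin(5*x)/986.
General solution: f = -125*cos(5*x)/986 - 95*sin(5*x)/986 + C1*exp(-2*x) + C2*exp(-3*x).
Apply the initial conditions: f(0) = -125/986 + C1 + C2 = 1 and f'(0) = -475/986 - 3*C2 - 2*C1 = 5. Solving gives C1 = 257/29, C2 = -263/34.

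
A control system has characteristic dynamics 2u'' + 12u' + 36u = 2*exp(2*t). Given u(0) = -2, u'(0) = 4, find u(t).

Divide through by 2: u'' + 6u' + 18u = exp(2*t).
Characteristic equation r² + 6r + 18 = 0 has discriminant (6)² - 4·(18) = -36 < 0, so r = -3 ± 3i.
Hence u_h = C1*cos(3*t)*exp(-3*t) + C2*exp(-3*t)*sin(3*t).
Try u_p = A*exp(2*t). Substituting into the equation and dividing by exp(2*t) gives A = 1/34, so u_p = exp(2*t)/34.
General solution: u = exp(2*t)/34 + C1*cos(3*t)*exp(-3*t) + C2*exp(-3*t)*sin(3*t).
Apply the initial conditions: u(0) = 1/34 + C1 = -2 and u'(0) = 1/17 - 3*C1 + 3*C2 = 4. Solving gives C1 = -69/34, C2 = -73/102.

u = exp(2*t)/34 - 73*exp(-3*t)*sin(3*t)/102 - 69*cos(3*t)*exp(-3*t)/34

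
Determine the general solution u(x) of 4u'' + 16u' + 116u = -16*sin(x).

Divide through by 4: u'' + 4u' + 29u = -4*sin(x).
Characteristic equation r² + 4r + 29 = 0 has discriminant (4)² - 4·(29) = -100 < 0, so r = -2 ± 5i.
Hence u_h = C1*cos(5*x)*exp(-2*x) + C2*exp(-2*x)*sin(5*x).
Try u_p = A*cos(x) + B*sin(x). Substituting and equating the coefficients of cos(x) and sin(x) gives A = 1/50, B = -7/50, so u_p = -7*sin(x)/50 + cos(x)/50.

u = -7*sin(x)/50 + cos(x)/50 + C1*cos(5*x)*exp(-2*x) + C2*exp(-2*x)*sin(5*x)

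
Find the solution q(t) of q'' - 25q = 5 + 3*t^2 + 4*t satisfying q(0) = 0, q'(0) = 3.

Characteristic equation r² - 25 = 0 factors as (r + 5)(r - 5) = 0, so r = -5, 5.
Hence q_h = C1*exp(-5*t) + C2*exp(5*t).
For the particular solution try q_p = A0 + A1*t + A2*t^2. Substituting and matching coefficients of each power of t gives A0 = -131/625, A1 = -4/25, A2 = -3/25, so q_p = -131/625 - 4*t/25 - 3*t^2/25.
General solution: q = -131/625 - 4*t/25 - 3*t^2/25 + C1*exp(-5*t) + C2*exp(5*t).
Apply the initial conditions: q(0) = -131/625 + C1 + C2 = 0 and q'(0) = -4/25 - 5*C1 + 5*C2 = 3. Solving gives C1 = -132/625, C2 = 263/625.

q = -131/625 - 132*exp(-5*t)/625 - 4*t/25 - 3*t**2/25 + 263*exp(5*t)/625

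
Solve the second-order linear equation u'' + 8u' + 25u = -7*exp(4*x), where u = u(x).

Characteristic equation r² + 8r + 25 = 0 has discriminant (8)² - 4·(25) = -36 < 0, so r = -4 ± 3i.
Hence u_h = C1*cos(3*x)*exp(-4*x) + C2*exp(-4*x)*sin(3*x).
Try u_p = A*exp(4*x). Substituting into the equation and dividing by exp(4*x) gives A = -7/73, so u_p = -7*exp(4*x)/73.

u = -7*exp(4*x)/73 + C1*cos(3*x)*exp(-4*x) + C2*exp(-4*x)*sin(3*x)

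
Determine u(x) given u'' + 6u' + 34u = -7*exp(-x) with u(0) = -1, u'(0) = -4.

Characteristic equation r² + 6r + 34 = 0 has discriminant (6)² - 4·(34) = -100 < 0, so r = -3 ± 5i.
Hence u_h = C1*cos(5*x)*exp(-3*x) + C2*exp(-3*x)*sin(5*x).
Try u_p = A*exp(-x). Substituting into the equation and dividing by exp(-x) gives A = -7/29, so u_p = -7*exp(-x)/29.
General solution: u = -7*exp(-x)/29 + C1*cos(5*x)*exp(-3*x) + C2*exp(-3*x)*sin(5*x).
Apply the initial conditions: u(0) = -7/29 + C1 = -1 and u'(0) = 7/29 - 3*C1 + 5*C2 = -4. Solving gives C1 = -22/29, C2 = -189/145.

u = -7*exp(-x)/29 - 189*exp(-3*x)*sin(5*x)/145 - 22*cos(5*x)*exp(-3*x)/29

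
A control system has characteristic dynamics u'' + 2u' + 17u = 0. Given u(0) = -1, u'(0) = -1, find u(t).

u = -cos(4*t)*exp(-t) - exp(-t)*sin(4*t)/2

Characteristic equation r² + 2r + 17 = 0 has discriminant (2)² - 4·(17) = -64 < 0, so r = -1 ± 4i.
Hence u_h = C1*cos(4*t)*exp(-t) + C2*exp(-t)*sin(4*t).
Apply the initial conditions: u(0) = C1 = -1 and u'(0) = -C1 + 4*C2 = -1. Solving gives C1 = -1, C2 = -1/2.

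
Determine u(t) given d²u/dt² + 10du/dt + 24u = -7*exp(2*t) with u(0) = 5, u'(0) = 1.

Characteristic equation r² + 10r + 24 = 0 factors as (r + 6)(r + 4) = 0, so r = -6, -4.
Hence u_h = C1*exp(-6*t) + C2*exp(-4*t).
Try u_p = A*exp(2*t). Substituting into the equation and dividing by exp(2*t) gives A = -7/48, so u_p = -7*exp(2*t)/48.
General solution: u = -7*exp(2*t)/48 + C1*exp(-6*t) + C2*exp(-4*t).
Apply the initial conditions: u(0) = -7/48 + C1 + C2 = 5 and u'(0) = -7/24 - 6*C1 - 4*C2 = 1. Solving gives C1 = -175/16, C2 = 193/12.

u = -175*exp(-6*t)/16 - 7*exp(2*t)/48 + 193*exp(-4*t)/12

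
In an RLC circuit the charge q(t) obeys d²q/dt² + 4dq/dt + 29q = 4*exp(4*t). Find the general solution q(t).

Characteristic equation r² + 4r + 29 = 0 has discriminant (4)² - 4·(29) = -100 < 0, so r = -2 ± 5i.
Hence q_h = C1*cos(5*t)*exp(-2*t) + C2*exp(-2*t)*sin(5*t).
Try q_p = A*exp(4*t). Substituting into the equation and dividing by exp(4*t) gives A = 4/61, so q_p = 4*exp(4*t)/61.

q = 4*exp(4*t)/61 + C1*cos(5*t)*exp(-2*t) + C2*exp(-2*t)*sin(5*t)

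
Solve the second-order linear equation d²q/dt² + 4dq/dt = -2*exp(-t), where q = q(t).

q = C2 + 2*exp(-t)/3 + C1*exp(-4*t)

Characteristic equation r² + 4r = 0 factors as (r + 4)r = 0, so r = -4, 0.
Hence q_h = C1*exp(-4*t) + C2.
Try q_p = A*exp(-t). Substituting into the equation and dividing by exp(-t) gives A = 2/3, so q_p = 2*exp(-t)/3.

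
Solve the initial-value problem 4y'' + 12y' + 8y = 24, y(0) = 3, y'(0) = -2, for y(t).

y = 3 - 2*exp(-t) + 2*exp(-2*t)

Divide through by 4: y'' + 3y' + 2y = 6.
Characteristic equation r² + 3r + 2 = 0 factors as (r + 2)(r + 1) = 0, so r = -2, -1.
Hence y_h = C1*exp(-2*t) + C2*exp(-t).
For the particular solution try y_p = A0. Substituting and matching coefficients of each power of t gives A0 = 3, so y_p = 3.
General solution: y = 3 + C1*exp(-2*t) + C2*exp(-t).
Apply the initial conditions: y(0) = 3 + C1 + C2 = 3 and y'(0) = -C2 - 2*C1 = -2. Solving gives C1 = 2, C2 = -2.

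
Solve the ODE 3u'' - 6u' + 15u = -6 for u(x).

Divide through by 3: u'' - 2u' + 5u = -2.
Characteristic equation r² - 2r + 5 = 0 has discriminant (-2)² - 4·(5) = -16 < 0, so r = 1 ± 2i.
Hence u_h = C1*cos(2*x)*exp(x) + C2*exp(x)*sin(2*x).
For the particular solution try u_p = A0. Substituting and matching coefficients of each power of x gives A0 = -2/5, so u_p = -2/5.

u = -2/5 + C1*cos(2*x)*exp(x) + C2*exp(x)*sin(2*x)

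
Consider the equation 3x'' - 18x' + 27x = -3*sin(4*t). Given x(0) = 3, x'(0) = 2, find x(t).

Divide through by 3: x'' - 6x' + 9x = -sin(4*t).
Characteristic equation r² - 6r + 9 = 0 has discriminant (-6)² - 4·(9) = 0, so r = 3 is a repeated root.
Hence x_h = (C1 + C2*t)*exp(3*t).
Try x_p = A*cos(4*t) + B*sin(4*t). Substituting and equating the coefficients of cos(4t) and sin(4t) gives A = -24/625, B = 7/625, so x_p = -24*cos(4*t)/625 + 7*sin(4*t)/625.
General solution: x = -24*cos(4*t)/625 + 7*sin(4*t)/625 + C1*exp(3*t) + C2*t*exp(3*t).
Apply the initial conditions: x(0) = -24/625 + C1 = 3 and x'(0) = 28/625 + C2 + 3*C1 = 2. Solving gives C1 = 1899/625, C2 = -179/25.

x = -24*cos(4*t)/625 + 7*sin(4*t)/625 + 1899*exp(3*t)/625 - 179*t*exp(3*t)/25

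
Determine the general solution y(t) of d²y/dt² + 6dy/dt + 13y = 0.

Characteristic equation r² + 6r + 13 = 0 has discriminant (6)² - 4·(13) = -16 < 0, so r = -3 ± 2i.
Hence y_h = C1*cos(2*t)*exp(-3*t) + C2*exp(-3*t)*sin(2*t).

y = C1*cos(2*t)*exp(-3*t) + C2*exp(-3*t)*sin(2*t)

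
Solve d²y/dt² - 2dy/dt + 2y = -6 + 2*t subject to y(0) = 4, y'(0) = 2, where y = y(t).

y = -2 + t - 5*exp(t)*sin(t) + 6*cos(t)*exp(t)

Characteristic equation r² - 2r + 2 = 0 has discriminant (-2)² - 4·(2) = -4 < 0, so r = 1 ± i.
Hence y_h = C1*cos(t)*exp(t) + C2*exp(t)*sin(t).
For the particular solution try y_p = A0 + A1*t. Substituting and matching coefficients of each power of t gives A0 = -2, A1 = 1, so y_p = -2 + t.
General solution: y = -2 + t + C1*cos(t)*exp(t) + C2*exp(t)*sin(t).
Apply the initial conditions: y(0) = -2 + C1 = 4 and y'(0) = 1 + C1 + C2 = 2. Solving gives C1 = 6, C2 = -5.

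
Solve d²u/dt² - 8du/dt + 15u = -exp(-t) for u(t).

Characteristic equation r² - 8r + 15 = 0 factors as (r - 3)(r - 5) = 0, so r = 3, 5.
Hence u_h = C1*exp(3*t) + C2*exp(5*t).
Try u_p = A*exp(-t). Substituting into the equation and dividing by exp(-t) gives A = -1/24, so u_p = -exp(-t)/24.

u = -exp(-t)/24 + C1*exp(3*t) + C2*exp(5*t)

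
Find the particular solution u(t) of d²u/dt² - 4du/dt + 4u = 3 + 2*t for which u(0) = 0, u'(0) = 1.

Characteristic equation r² - 4r + 4 = 0 has discriminant (-4)² - 4·(4) = 0, so r = 2 is a repeated root.
Hence u_h = (C1 + C2*t)*exp(2*t).
For the particular solution try u_p = A0 + A1*t. Substituting and matching coefficients of each power of t gives A0 = 5/4, A1 = 1/2, so u_p = 5/4 + t/2.
General solution: u = 5/4 + t/2 + C1*exp(2*t) + C2*t*exp(2*t).
Apply the initial conditions: u(0) = 5/4 + C1 = 0 and u'(0) = 1/2 + C2 + 2*C1 = 1. Solving gives C1 = -5/4, C2 = 3.

u = 5/4 + t/2 - 5*exp(2*t)/4 + 3*t*exp(2*t)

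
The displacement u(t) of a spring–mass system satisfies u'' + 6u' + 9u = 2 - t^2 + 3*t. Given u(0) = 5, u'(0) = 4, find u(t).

Characteristic equation r² + 6r + 9 = 0 has discriminant (6)² - 4·(9) = 0, so r = -3 is a repeated root.
Hence u_h = (C1 + C2*t)*exp(-3*t).
For the particular solution try u_p = A0 + A1*t + A2*t^2. Substituting and matching coefficients of each power of t gives A0 = -2/27, A1 = 13/27, A2 = -1/9, so u_p = -2/27 - t^2/9 + 13*t/27.
General solution: u = -2/27 - t^2/9 + 13*t/27 + C1*exp(-3*t) + C2*t*exp(-3*t).
Apply the initial conditions: u(0) = -2/27 + C1 = 5 and u'(0) = 13/27 + C2 - 3*C1 = 4. Solving gives C1 = 137/27, C2 = 506/27.

u = -2/27 - t**2/9 + 13*t/27 + 137*exp(-3*t)/27 + 506*t*exp(-3*t)/27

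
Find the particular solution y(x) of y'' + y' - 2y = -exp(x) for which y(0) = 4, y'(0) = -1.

Characteristic equation r² + r - 2 = 0 factors as (r + 2)(r - 1) = 0, so r = -2, 1.
Hence y_h = C1*exp(-2*x) + C2*exp(x).
Since exp(x) solves the homogeneous equation (r = 1 is a root of multiplicity 1), multiply the trial by x. Try y_p = A*x*exp(x). Substituting into the equation and dividing by exp(x) gives A = -1/3, so y_p = -x*exp(x)/3.
General solution: y = C1*exp(-2*x) + C2*exp(x) - x*exp(x)/3.
Apply the initial conditions: y(0) = C1 + C2 = 4 and y'(0) = -1/3 + C2 - 2*C1 = -1. Solving gives C1 = 14/9, C2 = 22/9.

y = 14*exp(-2*x)/9 + 22*exp(x)/9 - x*exp(x)/3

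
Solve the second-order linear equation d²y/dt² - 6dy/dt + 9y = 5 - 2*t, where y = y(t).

y = 11/27 - 2*t/9 + C1*exp(3*t) + C2*t*exp(3*t)

Characteristic equation r² - 6r + 9 = 0 has discriminant (-6)² - 4·(9) = 0, so r = 3 is a repeated root.
Hence y_h = (C1 + C2*t)*exp(3*t).
For the particular solution try y_p = A0 + A1*t. Substituting and matching coefficients of each power of t gives A0 = 11/27, A1 = -2/9, so y_p = 11/27 - 2*t/9.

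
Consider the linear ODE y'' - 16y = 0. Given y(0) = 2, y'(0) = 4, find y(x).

y = exp(-4*x)/2 + 3*exp(4*x)/2

Characteristic equation r² - 16 = 0 factors as (r - 4)(r + 4) = 0, so r = 4, -4.
Hence y_h = C1*exp(4*x) + C2*exp(-4*x).
Apply the initial conditions: y(0) = C1 + C2 = 2 and y'(0) = -4*C2 + 4*C1 = 4. Solving gives C1 = 3/2, C2 = 1/2.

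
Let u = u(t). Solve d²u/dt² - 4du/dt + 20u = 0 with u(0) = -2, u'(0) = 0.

Characteristic equation r² - 4r + 20 = 0 has discriminant (-4)² - 4·(20) = -64 < 0, so r = 2 ± 4i.
Hence u_h = C1*cos(4*t)*exp(2*t) + C2*exp(2*t)*sin(4*t).
Apply the initial conditions: u(0) = C1 = -2 and u'(0) = 2*C1 + 4*C2 = 0. Solving gives C1 = -2, C2 = 1.

u = exp(2*t)*sin(4*t) - 2*cos(4*t)*exp(2*t)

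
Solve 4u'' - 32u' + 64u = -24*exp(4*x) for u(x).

Divide through by 4: u'' - 8u' + 16u = -6*exp(4*x).
Characteristic equation r² - 8r + 16 = 0 has discriminant (-8)² - 4·(16) = 0, so r = 4 is a repeated root.
Hence u_h = (C1 + C2*x)*exp(4*x).
Since exp(4*x) solves the homogeneous equation (r = 4 is a root of multiplicity 2), multiply the trial by x^2. Try u_p = A*x^2*exp(4*x). Substituting into the equation and dividing by exp(4*x) gives A = -3, so u_p = -3*x^2*exp(4*x).

u = C1*exp(4*x) - 3*x**2*exp(4*x) + C2*x*exp(4*x)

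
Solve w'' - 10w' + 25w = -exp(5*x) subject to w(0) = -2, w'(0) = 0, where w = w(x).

Characteristic equation r² - 10r + 25 = 0 has discriminant (-10)² - 4·(25) = 0, so r = 5 is a repeated root.
Hence w_h = (C1 + C2*x)*exp(5*x).
Since exp(5*x) solves the homogeneous equation (r = 5 is a root of multiplicity 2), multiply the trial by x^2. Try w_p = A*x^2*exp(5*x). Substituting into the equation and dividing by exp(5*x) gives A = -1/2, so w_p = -x^2*exp(5*x)/2.
General solution: w = C1*exp(5*x) - x^2*exp(5*x)/2 + C2*x*exp(5*x).
Apply the initial conditions: w(0) = C1 = -2 and w'(0) = C2 + 5*C1 = 0. Solving gives C1 = -2, C2 = 10.

w = -2*exp(5*x) + 10*x*exp(5*x) - x**2*exp(5*x)/2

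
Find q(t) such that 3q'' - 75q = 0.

Divide through by 3: q'' - 25q = 0.
Characteristic equation r² - 25 = 0 factors as (r + 5)(r - 5) = 0, so r = -5, 5.
Hence q_h = C1*exp(-5*t) + C2*exp(5*t).

q = C1*exp(-5*t) + C2*exp(5*t)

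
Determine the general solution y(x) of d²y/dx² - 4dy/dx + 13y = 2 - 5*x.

Characteristic equation r² - 4r + 13 = 0 has discriminant (-4)² - 4·(13) = -36 < 0, so r = 2 ± 3i.
Hence y_h = C1*cos(3*x)*exp(2*x) + C2*exp(2*x)*sin(3*x).
For the particular solution try y_p = A0 + A1*x. Substituting and matching coefficients of each power of x gives A0 = 6/169, A1 = -5/13, so y_p = 6/169 - 5*x/13.

y = 6/169 - 5*x/13 + C1*cos(3*x)*exp(2*x) + C2*exp(2*x)*sin(3*x)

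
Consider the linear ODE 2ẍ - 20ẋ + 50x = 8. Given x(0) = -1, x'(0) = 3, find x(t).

Divide through by 2: x'' - 10x' + 25x = 4.
Characteristic equation r² - 10r + 25 = 0 has discriminant (-10)² - 4·(25) = 0, so r = 5 is a repeated root.
Hence x_h = (C1 + C2*t)*exp(5*t).
For the particular solution try x_p = A0. Substituting and matching coefficients of each power of t gives A0 = 4/25, so x_p = 4/25.
General solution: x = 4/25 + C1*exp(5*t) + C2*t*exp(5*t).
Apply the initial conditions: x(0) = 4/25 + C1 = -1 and x'(0) = C2 + 5*C1 = 3. Solving gives C1 = -29/25, C2 = 44/5.

x = 4/25 - 29*exp(5*t)/25 + 44*t*exp(5*t)/5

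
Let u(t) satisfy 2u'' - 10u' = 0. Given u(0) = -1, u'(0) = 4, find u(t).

u = -9/5 + 4*exp(5*t)/5

Divide through by 2: u'' - 5u' = 0.
Characteristic equation r² - 5r = 0 factors as (r - 5)r = 0, so r = 5, 0.
Hence u_h = C1*exp(5*t) + C2.
Apply the initial conditions: u(0) = C1 + C2 = -1 and u'(0) = 5*C1 = 4. Solving gives C1 = 4/5, C2 = -9/5.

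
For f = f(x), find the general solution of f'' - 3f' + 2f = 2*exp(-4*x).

Characteristic equation r² - 3r + 2 = 0 factors as (r - 2)(r - 1) = 0, so r = 2, 1.
Hence f_h = C1*exp(2*x) + C2*exp(x).
Try f_p = A*exp(-4*x). Substituting into the equation and dividing by exp(-4*x) gives A = 1/15, so f_p = exp(-4*x)/15.

f = exp(-4*x)/15 + C1*exp(2*x) + C2*exp(x)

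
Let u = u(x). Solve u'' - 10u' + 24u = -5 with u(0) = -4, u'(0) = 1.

Characteristic equation r² - 10r + 24 = 0 factors as (r - 4)(r - 6) = 0, so r = 4, 6.
Hence u_h = C1*exp(4*x) + C2*exp(6*x).
For the particular solution try u_p = A0. Substituting and matching coefficients of each power of x gives A0 = -5/24, so u_p = -5/24.
General solution: u = -5/24 + C1*exp(4*x) + C2*exp(6*x).
Apply the initial conditions: u(0) = -5/24 + C1 + C2 = -4 and u'(0) = 4*C1 + 6*C2 = 1. Solving gives C1 = -95/8, C2 = 97/12.

u = -5/24 - 95*exp(4*x)/8 + 97*exp(6*x)/12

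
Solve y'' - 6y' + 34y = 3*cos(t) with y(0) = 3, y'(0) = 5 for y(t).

y = -2*sin(t)/125 + 11*cos(t)/125 - 93*exp(3*t)*sin(5*t)/125 + 364*cos(5*t)*exp(3*t)/125

Characteristic equation r² - 6r + 34 = 0 has discriminant (-6)² - 4·(34) = -100 < 0, so r = 3 ± 5i.
Hence y_h = C1*cos(5*t)*exp(3*t) + C2*exp(3*t)*sin(5*t).
Try y_p = A*cos(t) + B*sin(t). Substituting and equating the coefficients of cos(t) and sin(t) gives A = 11/125, B = -2/125, so y_p = -2*sin(t)/125 + 11*cos(t)/125.
General solution: y = -2*sin(t)/125 + 11*cos(t)/125 + C1*cos(5*t)*exp(3*t) + C2*exp(3*t)*sin(5*t).
Apply the initial conditions: y(0) = 11/125 + C1 = 3 and y'(0) = -2/125 + 3*C1 + 5*C2 = 5. Solving gives C1 = 364/125, C2 = -93/125.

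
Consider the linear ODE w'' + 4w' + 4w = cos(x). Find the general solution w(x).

Characteristic equation r² + 4r + 4 = 0 has discriminant (4)² - 4·(4) = 0, so r = -2 is a repeated root.
Hence w_h = (C1 + C2*x)*exp(-2*x).
Try w_p = A*cos(x) + B*sin(x). Substituting and equating the coefficients of cos(x) and sin(x) gives A = 3/25, B = 4/25, so w_p = 3*cos(x)/25 + 4*sin(x)/25.

w = 3*cos(x)/25 + 4*sin(x)/25 + C1*exp(-2*x) + C2*x*exp(-2*x)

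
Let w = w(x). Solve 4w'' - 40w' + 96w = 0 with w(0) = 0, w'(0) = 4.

Divide through by 4: w'' - 10w' + 24w = 0.
Characteristic equation r² - 10r + 24 = 0 factors as (r - 6)(r - 4) = 0, so r = 6, 4.
Hence w_h = C1*exp(6*x) + C2*exp(4*x).
Apply the initial conditions: w(0) = C1 + C2 = 0 and w'(0) = 4*C2 + 6*C1 = 4. Solving gives C1 = 2, C2 = -2.

w = -2*exp(4*x) + 2*exp(6*x)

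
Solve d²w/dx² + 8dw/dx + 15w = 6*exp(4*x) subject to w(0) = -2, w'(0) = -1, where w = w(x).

Characteristic equation r² + 8r + 15 = 0 factors as (r + 3)(r + 5) = 0, so r = -3, -5.
Hence w_h = C1*exp(-3*x) + C2*exp(-5*x).
Try w_p = A*exp(4*x). Substituting into the equation and dividing by exp(4*x) gives A = 2/21, so w_p = 2*exp(4*x)/21.
General solution: w = 2*exp(4*x)/21 + C1*exp(-3*x) + C2*exp(-5*x).
Apply the initial conditions: w(0) = 2/21 + C1 + C2 = -2 and w'(0) = 8/21 - 5*C2 - 3*C1 = -1. Solving gives C1 = -83/14, C2 = 23/6.

w = -83*exp(-3*x)/14 + 2*exp(4*x)/21 + 23*exp(-5*x)/6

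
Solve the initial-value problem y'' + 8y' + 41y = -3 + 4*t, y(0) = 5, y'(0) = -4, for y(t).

y = -155/1681 + 4*t/41 + 8560*cos(5*t)*exp(-4*t)/1681 + 27352*exp(-4*t)*sin(5*t)/8405

Characteristic equation r² + 8r + 41 = 0 has discriminant (8)² - 4·(41) = -100 < 0, so r = -4 ± 5i.
Hence y_h = C1*cos(5*t)*exp(-4*t) + C2*exp(-4*t)*sin(5*t).
For the particular solution try y_p = A0 + A1*t. Substituting and matching coefficients of each power of t gives A0 = -155/1681, A1 = 4/41, so y_p = -155/1681 + 4*t/41.
General solution: y = -155/1681 + 4*t/41 + C1*cos(5*t)*exp(-4*t) + C2*exp(-4*t)*sin(5*t).
Apply the initial conditions: y(0) = -155/1681 + C1 = 5 and y'(0) = 4/41 - 4*C1 + 5*C2 = -4. Solving gives C1 = 8560/1681, C2 = 27352/8405.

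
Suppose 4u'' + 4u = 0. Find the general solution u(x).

u = C1*cos(x) + C2*sin(x)

Divide through by 4: u'' + u = 0.
Characteristic equation r² + 1 = 0 has discriminant (0)² - 4·(1) = -4 < 0, so r = ± i.
Hence u_h = C1*cos(x) + C2*sin(x).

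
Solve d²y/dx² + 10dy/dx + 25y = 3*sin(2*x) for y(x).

y = -60*cos(2*x)/841 + 63*sin(2*x)/841 + C1*exp(-5*x) + C2*x*exp(-5*x)

Characteristic equation r² + 10r + 25 = 0 has discriminant (10)² - 4·(25) = 0, so r = -5 is a repeated root.
Hence y_h = (C1 + C2*x)*exp(-5*x).
Try y_p = A*cos(2*x) + B*sin(2*x). Substituting and equating the coefficients of cos(2x) and sin(2x) gives A = -60/841, B = 63/841, so y_p = -60*cos(2*x)/841 + 63*sin(2*x)/841.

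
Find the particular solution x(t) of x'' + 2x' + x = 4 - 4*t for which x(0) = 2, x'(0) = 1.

x = 12 - 10*exp(-t) - 4*t - 5*t*exp(-t)

Characteristic equation r² + 2r + 1 = 0 has discriminant (2)² - 4·(1) = 0, so r = -1 is a repeated root.
Hence x_h = (C1 + C2*t)*exp(-t).
For the particular solution try x_p = A0 + A1*t. Substituting and matching coefficients of each power of t gives A0 = 12, A1 = -4, so x_p = 12 - 4*t.
General solution: x = 12 - 4*t + C1*exp(-t) + C2*t*exp(-t).
Apply the initial conditions: x(0) = 12 + C1 = 2 and x'(0) = -4 + C2 - C1 = 1. Solving gives C1 = -10, C2 = -5.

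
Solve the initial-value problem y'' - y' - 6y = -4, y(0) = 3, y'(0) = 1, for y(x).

y = 2/3 + 6*exp(-2*x)/5 + 17*exp(3*x)/15

Characteristic equation r² - r - 6 = 0 factors as (r - 3)(r + 2) = 0, so r = 3, -2.
Hence y_h = C1*exp(3*x) + C2*exp(-2*x).
For the particular solution try y_p = A0. Substituting and matching coefficients of each power of x gives A0 = 2/3, so y_p = 2/3.
General solution: y = 2/3 + C1*exp(3*x) + C2*exp(-2*x).
Apply the initial conditions: y(0) = 2/3 + C1 + C2 = 3 and y'(0) = -2*C2 + 3*C1 = 1. Solving gives C1 = 17/15, C2 = 6/5.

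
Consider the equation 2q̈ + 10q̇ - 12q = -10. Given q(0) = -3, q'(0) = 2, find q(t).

q = 5/6 - 3*exp(t) - 5*exp(-6*t)/6

Divide through by 2: q'' + 5q' - 6q = -5.
Characteristic equation r² + 5r - 6 = 0 factors as (r - 1)(r + 6) = 0, so r = 1, -6.
Hence q_h = C1*exp(t) + C2*exp(-6*t).
For the particular solution try q_p = A0. Substituting and matching coefficients of each power of t gives A0 = 5/6, so q_p = 5/6.
General solution: q = 5/6 + C1*exp(t) + C2*exp(-6*t).
Apply the initial conditions: q(0) = 5/6 + C1 + C2 = -3 and q'(0) = C1 - 6*C2 = 2. Solving gives C1 = -3, C2 = -5/6.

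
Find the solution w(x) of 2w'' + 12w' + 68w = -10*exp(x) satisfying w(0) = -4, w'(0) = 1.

Divide through by 2: w'' + 6w' + 34w = -5*exp(x).
Characteristic equation r² + 6r + 34 = 0 has discriminant (6)² - 4·(34) = -100 < 0, so r = -3 ± 5i.
Hence w_h = C1*cos(5*x)*exp(-3*x) + C2*exp(-3*x)*sin(5*x).
Try w_p = A*exp(x). Substituting into the equation and dividing by exp(x) gives A = -5/41, so w_p = -5*exp(x)/41.
General solution: w = -5*exp(x)/41 + C1*cos(5*x)*exp(-3*x) + C2*exp(-3*x)*sin(5*x).
Apply the initial conditions: w(0) = -5/41 + C1 = -4 and w'(0) = -5/41 - 3*C1 + 5*C2 = 1. Solving gives C1 = -159/41, C2 = -431/205.

w = -5*exp(x)/41 - 431*exp(-3*x)*sin(5*x)/205 - 159*cos(5*x)*exp(-3*x)/41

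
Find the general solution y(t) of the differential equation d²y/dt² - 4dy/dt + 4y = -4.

y = -1 + C1*exp(2*t) + C2*t*exp(2*t)

Characteristic equation r² - 4r + 4 = 0 has discriminant (-4)² - 4·(4) = 0, so r = 2 is a repeated root.
Hence y_h = (C1 + C2*t)*exp(2*t).
For the particular solution try y_p = A0. Substituting and matching coefficients of each power of t gives A0 = -1, so y_p = -1.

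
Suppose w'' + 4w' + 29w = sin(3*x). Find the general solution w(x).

Characteristic equation r² + 4r + 29 = 0 has discriminant (4)² - 4·(29) = -100 < 0, so r = -2 ± 5i.
Hence w_h = C1*cos(5*x)*exp(-2*x) + C2*exp(-2*x)*sin(5*x).
Try w_p = A*cos(3*x) + B*sin(3*x). Substituting and equating the coefficients of cos(3x) and sin(3x) gives A = -3/136, B = 5/136, so w_p = -3*cos(3*x)/136 + 5*sin(3*x)/136.

w = -3*cos(3*x)/136 + 5*sin(3*x)/136 + C1*cos(5*x)*exp(-2*x) + C2*exp(-2*x)*sin(5*x)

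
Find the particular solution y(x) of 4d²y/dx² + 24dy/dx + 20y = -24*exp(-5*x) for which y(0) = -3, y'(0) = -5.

Divide through by 4: y'' + 6y' + 5y = -6*exp(-5*x).
Characteristic equation r² + 6r + 5 = 0 factors as (r + 1)(r + 5) = 0, so r = -1, -5.
Hence y_h = C1*exp(-x) + C2*exp(-5*x).
Since exp(-5*x) solves the homogeneous equation (r = -5 is a root of multiplicity 1), multiply the trial by x. Try y_p = A*x*exp(-5*x). Substituting into the equation and dividing by exp(-5*x) gives A = 3/2, so y_p = 3*x*exp(-5*x)/2.
General solution: y = C1*exp(-x) + C2*exp(-5*x) + 3*x*exp(-5*x)/2.
Apply the initial conditions: y(0) = C1 + C2 = -3 and y'(0) = 3/2 - C1 - 5*C2 = -5. Solving gives C1 = -43/8, C2 = 19/8.

y = -43*exp(-x)/8 + 19*exp(-5*x)/8 + 3*x*exp(-5*x)/2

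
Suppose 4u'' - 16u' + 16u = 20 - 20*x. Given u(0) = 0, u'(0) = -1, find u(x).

Divide through by 4: u'' - 4u' + 4u = 5 - 5*x.
Characteristic equation r² - 4r + 4 = 0 has discriminant (-4)² - 4·(4) = 0, so r = 2 is a repeated root.
Hence u_h = (C1 + C2*x)*exp(2*x).
For the particular solution try u_p = A0 + A1*x. Substituting and matching coefficients of each power of x gives A0 = 0, A1 = -5/4, so u_p = -5*x/4.
General solution: u = -5*x/4 + C1*exp(2*x) + C2*x*exp(2*x).
Apply the initial conditions: u(0) = C1 = 0 and u'(0) = -5/4 + C2 + 2*C1 = -1. Solving gives C1 = 0, C2 = 1/4.

u = -5*x/4 + x*exp(2*x)/4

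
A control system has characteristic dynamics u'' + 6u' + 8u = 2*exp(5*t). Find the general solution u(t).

Characteristic equation r² + 6r + 8 = 0 factors as (r + 2)(r + 4) = 0, so r = -2, -4.
Hence u_h = C1*exp(-2*t) + C2*exp(-4*t).
Try u_p = A*exp(5*t). Substituting into the equation and dividing by exp(5*t) gives A = 2/63, so u_p = 2*exp(5*t)/63.

u = 2*exp(5*t)/63 + C1*exp(-2*t) + C2*exp(-4*t)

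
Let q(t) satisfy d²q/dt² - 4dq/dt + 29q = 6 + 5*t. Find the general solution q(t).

q = 194/841 + 5*t/29 + C1*cos(5*t)*exp(2*t) + C2*exp(2*t)*sin(5*t)

Characteristic equation r² - 4r + 29 = 0 has discriminant (-4)² - 4·(29) = -100 < 0, so r = 2 ± 5i.
Hence q_h = C1*cos(5*t)*exp(2*t) + C2*exp(2*t)*sin(5*t).
For the particular solution try q_p = A0 + A1*t. Substituting and matching coefficients of each power of t gives A0 = 194/841, A1 = 5/29, so q_p = 194/841 + 5*t/29.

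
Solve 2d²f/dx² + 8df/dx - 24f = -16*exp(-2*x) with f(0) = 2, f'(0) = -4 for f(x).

f = exp(-2*x)/2 + 3*exp(-6*x)/4 + 3*exp(2*x)/4

Divide through by 2: f'' + 4f' - 12f = -8*exp(-2*x).
Characteristic equation r² + 4r - 12 = 0 factors as (r + 6)(r - 2) = 0, so r = -6, 2.
Hence f_h = C1*exp(-6*x) + C2*exp(2*x).
Try f_p = A*exp(-2*x). Substituting into the equation and dividing by exp(-2*x) gives A = 1/2, so f_p = exp(-2*x)/2.
General solution: f = exp(-2*x)/2 + C1*exp(-6*x) + C2*exp(2*x).
Apply the initial conditions: f(0) = 1/2 + C1 + C2 = 2 and f'(0) = -1 - 6*C1 + 2*C2 = -4. Solving gives C1 = 3/4, C2 = 3/4.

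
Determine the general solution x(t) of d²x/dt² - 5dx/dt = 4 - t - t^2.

x = C2 - 93*t/125 + t**3/15 + 7*t**2/50 + C1*exp(5*t)

Characteristic equation r² - 5r = 0 factors as (r - 5)r = 0, so r = 5, 0.
Hence x_h = C1*exp(5*t) + C2.
Since 0 is a characteristic root (multiplicity 1), multiply the polynomial trial by t: try x_p = t*(A0 + A1*t + A2*t^2). Substituting and matching coefficients of each power of t gives A0 = -93/125, A1 = 7/50, A2 = 1/15, so x_p = -93*t/125 + t^3/15 + 7*t^2/50.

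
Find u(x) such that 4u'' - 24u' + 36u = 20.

Divide through by 4: u'' - 6u' + 9u = 5.
Characteristic equation r² - 6r + 9 = 0 has discriminant (-6)² - 4·(9) = 0, so r = 3 is a repeated root.
Hence u_h = (C1 + C2*x)*exp(3*x).
For the particular solution try u_p = A0. Substituting and matching coefficients of each power of x gives A0 = 5/9, so u_p = 5/9.

u = 5/9 + C1*exp(3*x) + C2*x*exp(3*x)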